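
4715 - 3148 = 1567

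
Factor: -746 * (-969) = 2^1 * 3^1 * 17^1 * 19^1 * 373^1 = 722874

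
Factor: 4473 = 3^2*7^1*71^1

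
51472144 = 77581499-26109355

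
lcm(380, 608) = 3040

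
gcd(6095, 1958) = 1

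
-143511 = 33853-177364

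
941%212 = 93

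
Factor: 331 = 331^1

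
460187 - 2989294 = -2529107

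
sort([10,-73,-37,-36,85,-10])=[-73,-37,-36,-10,10,85]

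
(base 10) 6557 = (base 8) 14635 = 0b1100110011101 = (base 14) 2565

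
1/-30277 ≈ -0.0000330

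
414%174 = 66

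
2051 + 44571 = 46622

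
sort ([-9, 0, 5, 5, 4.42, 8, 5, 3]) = [-9, 0, 3, 4.42, 5, 5, 5, 8]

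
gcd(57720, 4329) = 1443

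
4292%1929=434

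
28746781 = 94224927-65478146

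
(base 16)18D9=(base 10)6361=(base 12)3821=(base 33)5RP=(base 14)2465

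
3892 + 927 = 4819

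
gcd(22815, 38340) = 135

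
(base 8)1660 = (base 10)944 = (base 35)qy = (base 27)17q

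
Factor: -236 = -1*2^2*59^1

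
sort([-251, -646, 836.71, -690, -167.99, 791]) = [-690, -646, -251, -167.99, 791, 836.71]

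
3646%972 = 730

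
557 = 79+478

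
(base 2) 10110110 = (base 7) 350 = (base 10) 182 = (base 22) 86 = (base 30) 62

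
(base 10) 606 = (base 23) 138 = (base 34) hs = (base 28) li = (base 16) 25e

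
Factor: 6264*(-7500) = -1*2^5*3^4*5^4*29^1 = -46980000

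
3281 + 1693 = 4974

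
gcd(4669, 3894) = 1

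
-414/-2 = 207 = 207.00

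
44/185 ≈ 0.238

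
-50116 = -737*68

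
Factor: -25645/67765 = -1*23^1*223^1*13553^(-1) = -5129/13553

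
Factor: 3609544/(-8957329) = -1*2^3*19^1*1319^(-1)*6791^(-1)*23747^1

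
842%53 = 47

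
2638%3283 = 2638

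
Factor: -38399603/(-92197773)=3^(-2) * 11^1 * 149^(-1) * 197^(-1) * 349^(-1) * 3490873^1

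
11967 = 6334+5633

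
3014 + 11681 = 14695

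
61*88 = 5368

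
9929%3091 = 656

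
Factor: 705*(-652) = -1*2^2*3^1*5^1*47^1*163^1 = -459660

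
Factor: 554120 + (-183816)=2^7*11^1*263^1=370304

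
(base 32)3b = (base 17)65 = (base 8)153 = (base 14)79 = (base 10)107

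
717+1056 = 1773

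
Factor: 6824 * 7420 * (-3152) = -1 * 2^9 * 5^1 * 7^1 * 53^1 * 197^1 * 853^1 = -159598620160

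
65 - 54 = 11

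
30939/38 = 814 + 7/38 ≈ 814.18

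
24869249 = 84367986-59498737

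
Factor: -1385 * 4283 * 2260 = -1 * 2^2 * 5^2 * 113^1 * 277^1 * 4283^1 = -13406218300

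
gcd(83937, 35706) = 3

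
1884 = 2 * 942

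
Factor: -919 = -1*919^1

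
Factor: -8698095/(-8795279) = 3^2*5^1*7^1*41^(-1)*53^1*521^1*214519^(-1)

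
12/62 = 6/31 ≈ 0.194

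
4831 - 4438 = 393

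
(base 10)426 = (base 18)15c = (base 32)da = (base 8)652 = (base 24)hi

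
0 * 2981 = 0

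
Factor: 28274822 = 2^1 * 43^1 * 328777^1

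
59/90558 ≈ 0.000652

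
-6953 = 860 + -7813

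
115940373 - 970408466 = -854468093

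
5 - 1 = 4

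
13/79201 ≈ 0.000164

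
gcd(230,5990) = 10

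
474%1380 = 474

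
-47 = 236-283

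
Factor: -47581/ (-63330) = 2^ (-1)*3^ (-1)*5^ (-1)*2111^ (-1)*47581^1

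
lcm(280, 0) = 0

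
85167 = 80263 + 4904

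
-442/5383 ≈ -0.0821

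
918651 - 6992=911659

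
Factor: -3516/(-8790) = 2^1*5^(-1) = 2/5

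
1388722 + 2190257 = 3578979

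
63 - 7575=-7512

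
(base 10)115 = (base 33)3g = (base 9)137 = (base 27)47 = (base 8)163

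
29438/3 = 9812 + 2/3≈9812.67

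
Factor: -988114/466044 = -1 * 2^(-1) * 3^(-1) * 19^1 * 71^(-1) * 547^(-1) * 26003^1 = -494057/233022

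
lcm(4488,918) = 40392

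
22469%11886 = 10583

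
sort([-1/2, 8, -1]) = [-1, -1/2, 8]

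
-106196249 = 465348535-571544784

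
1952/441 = 4 + 188/441 ≈ 4.43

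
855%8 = 7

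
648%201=45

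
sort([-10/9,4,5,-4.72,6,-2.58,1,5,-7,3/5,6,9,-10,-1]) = [-10,-7,-4.72,-2.58,-10/9,-1,3/5,1,4,5,5,6,6,9]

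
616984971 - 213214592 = 403770379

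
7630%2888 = 1854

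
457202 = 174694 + 282508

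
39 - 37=2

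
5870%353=222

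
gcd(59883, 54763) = 1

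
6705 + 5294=11999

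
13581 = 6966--6615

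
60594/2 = 30297 = 30297.00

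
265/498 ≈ 0.532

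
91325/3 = 30441 + 2/3 ≈ 30441.67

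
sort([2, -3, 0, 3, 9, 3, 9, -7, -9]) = [-9, -7, -3, 0, 2, 3, 3, 9, 9]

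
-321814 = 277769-599583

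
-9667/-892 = 10 + 747/892 ≈ 10.84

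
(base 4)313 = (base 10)55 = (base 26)23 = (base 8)67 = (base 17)34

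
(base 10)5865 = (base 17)1350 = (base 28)7dd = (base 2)1011011101001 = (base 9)8036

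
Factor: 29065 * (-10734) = -1 * 2^1 * 3^1 * 5^1 * 1789^1 * 5813^1 = -311983710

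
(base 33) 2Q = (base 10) 92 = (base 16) 5C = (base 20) 4C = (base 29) 35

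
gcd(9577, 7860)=1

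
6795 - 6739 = 56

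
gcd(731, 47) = 1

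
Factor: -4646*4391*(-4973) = 2^1*23^1*101^1*4391^1*4973^1 = 101452114178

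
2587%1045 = 497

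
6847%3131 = 585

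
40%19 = 2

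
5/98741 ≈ 0.0000506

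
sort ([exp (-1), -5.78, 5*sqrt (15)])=[-5.78, exp (-1), 5*sqrt (15)]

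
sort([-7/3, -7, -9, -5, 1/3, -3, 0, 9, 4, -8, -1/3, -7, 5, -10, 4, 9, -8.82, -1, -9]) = [-10, -9, -9, -8.82, -8, -7, -7, -5, -3, -7/3, -1, -1/3, 0, 1/3, 4, 4, 5, 9, 9]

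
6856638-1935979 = 4920659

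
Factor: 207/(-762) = -1 * 2^(-1) * 3^1 * 23^1 * 127^(-1) = -69/254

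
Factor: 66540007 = 29^1*41^1*191^1*293^1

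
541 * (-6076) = -3287116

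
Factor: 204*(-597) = -1*2^2*3^2*17^1*199^1 = -121788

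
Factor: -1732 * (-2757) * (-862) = -1 * 2^3 * 3^1 * 431^1 * 433^1 * 919^1 = -4116156888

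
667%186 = 109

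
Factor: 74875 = 5^3*599^1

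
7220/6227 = 1 + 993/6227 ≈ 1.16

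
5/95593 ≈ 0.0000523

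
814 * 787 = 640618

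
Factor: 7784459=7784459^1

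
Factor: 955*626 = 2^1*5^1*191^1*313^1 = 597830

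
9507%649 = 421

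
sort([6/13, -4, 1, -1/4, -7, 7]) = [-7, -4, -1/4, 6/13, 1, 7]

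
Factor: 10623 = 3^1 * 3541^1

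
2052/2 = 1026 = 1026.00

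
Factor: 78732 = 2^2 * 3^9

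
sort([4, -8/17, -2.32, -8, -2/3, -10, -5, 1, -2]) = [-10, -8, -5, -2.32, -2, -2/3, -8/17, 1, 4]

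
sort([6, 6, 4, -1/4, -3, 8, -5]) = [-5, -3, -1/4, 4, 6, 6, 8]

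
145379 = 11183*13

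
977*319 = 311663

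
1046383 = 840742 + 205641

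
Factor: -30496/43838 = -1*2^4*23^(-1) = -16/23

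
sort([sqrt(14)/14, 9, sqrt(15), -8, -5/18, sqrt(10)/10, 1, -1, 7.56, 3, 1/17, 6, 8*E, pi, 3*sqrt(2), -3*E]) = [-3*E, -8, -1, -5/18, 1/17, sqrt(14)/14, sqrt(10)/10, 1, 3, pi, sqrt(15), 3*sqrt(2), 6, 7.56, 9, 8*E]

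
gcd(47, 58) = 1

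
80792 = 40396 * 2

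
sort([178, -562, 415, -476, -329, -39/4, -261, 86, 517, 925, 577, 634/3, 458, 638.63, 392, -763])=[-763, -562, -476, -329, -261, -39/4, 86, 178, 634/3, 392, 415, 458, 517, 577, 638.63, 925]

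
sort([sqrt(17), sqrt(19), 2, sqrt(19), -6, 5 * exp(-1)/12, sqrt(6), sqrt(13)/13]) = [-6, 5 * exp(-1)/12, sqrt(13)/13, 2, sqrt(6), sqrt(17), sqrt(19), sqrt(19)]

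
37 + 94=131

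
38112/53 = 719 + 5/53 ≈ 719.09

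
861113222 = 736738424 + 124374798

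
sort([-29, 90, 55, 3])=[-29, 3, 55, 90]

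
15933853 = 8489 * 1877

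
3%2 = 1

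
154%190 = 154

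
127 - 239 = -112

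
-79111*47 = -3718217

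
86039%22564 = 18347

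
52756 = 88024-35268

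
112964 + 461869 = 574833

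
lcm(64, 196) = 3136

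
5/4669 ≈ 0.00107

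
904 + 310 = 1214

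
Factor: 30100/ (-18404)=-1 * 5^2 * 7^1 * 107^ (-1)=-175/107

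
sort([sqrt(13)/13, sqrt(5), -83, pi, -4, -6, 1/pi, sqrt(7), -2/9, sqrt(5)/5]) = [-83, -6, -4, -2/9, sqrt(13)/13, 1/pi, sqrt(5)/5, sqrt(5), sqrt(7), pi]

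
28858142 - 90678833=-61820691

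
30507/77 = 396 + 15/77 ≈ 396.19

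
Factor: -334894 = -1 * 2^1 * 7^1 * 19^1 * 1259^1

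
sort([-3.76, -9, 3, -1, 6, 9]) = [-9, -3.76, -1, 3, 6, 9]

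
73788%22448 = 6444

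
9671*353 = 3413863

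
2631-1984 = 647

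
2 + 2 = 4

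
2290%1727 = 563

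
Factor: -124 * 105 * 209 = -1 * 2^2 * 3^1 * 5^1 * 7^1 * 11^1 * 19^1 * 31^1 = -2721180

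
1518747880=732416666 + 786331214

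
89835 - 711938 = -622103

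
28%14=0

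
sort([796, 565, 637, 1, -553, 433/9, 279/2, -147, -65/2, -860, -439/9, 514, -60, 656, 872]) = [-860, -553, -147, -60, -439/9, -65/2, 1, 433/9, 279/2, 514, 565, 637, 656, 796, 872]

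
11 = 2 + 9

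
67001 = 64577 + 2424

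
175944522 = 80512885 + 95431637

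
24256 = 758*32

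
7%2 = 1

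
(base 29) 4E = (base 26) 50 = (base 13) A0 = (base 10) 130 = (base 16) 82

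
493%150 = 43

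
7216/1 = 7216 = 7216.00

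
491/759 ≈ 0.647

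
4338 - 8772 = -4434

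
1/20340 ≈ 0.0000492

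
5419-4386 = 1033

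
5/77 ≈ 0.0649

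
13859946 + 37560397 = 51420343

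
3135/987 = 1045/329 ≈ 3.18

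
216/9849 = 72/3283≈0.0219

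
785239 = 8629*91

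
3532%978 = 598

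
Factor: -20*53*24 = -1*2^5*3^1*5^1*53^1 = -25440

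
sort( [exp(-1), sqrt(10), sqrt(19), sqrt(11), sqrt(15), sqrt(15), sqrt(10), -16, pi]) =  [-16, exp(-1), pi, sqrt(10), sqrt(10), sqrt(11), sqrt(15), sqrt(15), sqrt(19)]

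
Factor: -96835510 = -1*2^1*5^1*47^1*206033^1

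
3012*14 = 42168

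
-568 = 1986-2554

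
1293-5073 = -3780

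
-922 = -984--62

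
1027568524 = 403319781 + 624248743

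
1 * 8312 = 8312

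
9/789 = 3/263 ≈ 0.0114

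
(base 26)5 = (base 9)5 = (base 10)5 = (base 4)11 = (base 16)5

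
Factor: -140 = -1*2^2*5^1*7^1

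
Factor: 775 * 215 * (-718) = -1 * 2^1 * 5^3 * 31^1 * 43^1 * 359^1 = -119636750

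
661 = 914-253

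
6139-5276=863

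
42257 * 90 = 3803130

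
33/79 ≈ 0.418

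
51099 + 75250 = 126349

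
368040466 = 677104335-309063869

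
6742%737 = 109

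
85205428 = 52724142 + 32481286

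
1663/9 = 184+7/9≈184.78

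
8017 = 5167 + 2850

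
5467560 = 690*7924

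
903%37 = 15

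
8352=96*87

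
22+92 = 114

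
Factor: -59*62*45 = -1*2^1*3^2*5^1*31^1*59^1 = -164610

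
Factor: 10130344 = 2^3*7^1*19^1*9521^1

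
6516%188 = 124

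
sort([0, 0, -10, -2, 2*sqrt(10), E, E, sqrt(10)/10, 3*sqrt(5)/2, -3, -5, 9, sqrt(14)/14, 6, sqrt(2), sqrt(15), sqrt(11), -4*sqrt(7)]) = [-4*sqrt(7), -10, -5, -3, -2, 0, 0, sqrt(14)/14, sqrt(10)/10, sqrt(2), E, E, sqrt(11), 3*sqrt(5)/2, sqrt(15), 6, 2*sqrt(10), 9]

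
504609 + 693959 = 1198568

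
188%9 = 8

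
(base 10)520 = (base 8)1010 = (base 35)eu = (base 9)637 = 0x208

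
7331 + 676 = 8007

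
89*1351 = 120239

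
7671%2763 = 2145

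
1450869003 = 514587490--936281513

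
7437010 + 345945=7782955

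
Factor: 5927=5927^1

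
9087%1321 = 1161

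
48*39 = 1872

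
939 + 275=1214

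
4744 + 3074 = 7818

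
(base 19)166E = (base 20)12HD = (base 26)DE1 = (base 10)9153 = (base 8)21701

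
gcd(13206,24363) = 3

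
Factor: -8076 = -1 * 2^2 * 3^1 * 673^1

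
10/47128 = 5/23564 ≈ 0.000212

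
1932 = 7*276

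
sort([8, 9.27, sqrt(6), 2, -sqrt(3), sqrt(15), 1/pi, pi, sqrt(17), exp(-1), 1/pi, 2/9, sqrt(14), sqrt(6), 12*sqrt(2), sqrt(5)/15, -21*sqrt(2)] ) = [-21*sqrt(2), -sqrt(3), sqrt(5)/15, 2/9, 1/pi, 1/pi, exp(-1), 2, sqrt(6), sqrt(6), pi, sqrt(14), sqrt(15), sqrt(17), 8, 9.27, 12*sqrt(2)] 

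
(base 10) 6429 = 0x191d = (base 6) 45433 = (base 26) 9d7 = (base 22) d65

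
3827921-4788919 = -960998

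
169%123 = 46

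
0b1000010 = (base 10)66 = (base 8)102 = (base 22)30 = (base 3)2110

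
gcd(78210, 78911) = 1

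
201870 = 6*33645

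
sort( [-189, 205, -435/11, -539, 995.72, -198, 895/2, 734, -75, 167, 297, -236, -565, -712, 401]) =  [-712, -565, -539, -236, -198, -189, -75, -435/11, 167, 205, 297, 401, 895/2, 734, 995.72]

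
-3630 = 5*(-726)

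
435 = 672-237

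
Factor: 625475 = 5^2*127^1*197^1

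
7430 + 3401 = 10831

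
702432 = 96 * 7317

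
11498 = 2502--8996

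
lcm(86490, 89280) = 2767680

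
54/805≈0.0671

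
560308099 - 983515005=-423206906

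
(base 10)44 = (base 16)2c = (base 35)19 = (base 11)40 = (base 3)1122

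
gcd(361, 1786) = 19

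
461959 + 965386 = 1427345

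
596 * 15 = 8940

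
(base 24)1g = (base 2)101000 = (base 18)24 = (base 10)40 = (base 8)50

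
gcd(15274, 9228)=2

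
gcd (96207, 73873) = 1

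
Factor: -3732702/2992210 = -1 * 3^1 * 5^(-1) * 13^(-1) * 19^1 * 137^1 * 239^1 * 23017^(-1) = -1866351/1496105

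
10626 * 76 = 807576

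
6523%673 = 466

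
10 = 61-51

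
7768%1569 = 1492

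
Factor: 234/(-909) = -1 * 2^1 * 13^1 * 101^(-1) = -26/101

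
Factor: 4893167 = 4893167^1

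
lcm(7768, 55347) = 442776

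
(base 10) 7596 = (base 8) 16654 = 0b1110110101100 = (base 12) 4490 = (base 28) 9j8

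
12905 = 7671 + 5234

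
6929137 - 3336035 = 3593102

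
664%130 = 14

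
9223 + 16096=25319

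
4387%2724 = 1663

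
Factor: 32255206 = 2^1 * 127^1 * 126989^1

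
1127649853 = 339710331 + 787939522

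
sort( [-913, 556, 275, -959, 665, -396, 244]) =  [-959, -913, -396, 244, 275, 556, 665]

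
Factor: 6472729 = 23^1*281423^1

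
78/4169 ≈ 0.0187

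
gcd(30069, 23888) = 1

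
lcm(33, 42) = 462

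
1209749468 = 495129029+714620439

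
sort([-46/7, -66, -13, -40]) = [-66, -40, -13, -46/7]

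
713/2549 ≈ 0.280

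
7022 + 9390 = 16412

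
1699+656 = 2355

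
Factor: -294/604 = -1*2^(-1)*3^1*7^2*151^(-1) = -147/302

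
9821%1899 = 326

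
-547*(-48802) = 26694694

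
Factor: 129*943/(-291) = -1*23^1*41^1*43^1*97^(-1) = -40549/97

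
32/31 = 1+1/31 ≈ 1.03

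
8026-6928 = 1098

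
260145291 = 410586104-150440813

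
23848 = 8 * 2981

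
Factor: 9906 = 2^1*3^1*13^1*127^1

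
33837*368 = 12452016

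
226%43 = 11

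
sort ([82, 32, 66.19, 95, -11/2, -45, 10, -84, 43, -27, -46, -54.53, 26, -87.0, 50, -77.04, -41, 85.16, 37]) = [-87.0, -84, -77.04, -54.53, -46, -45, -41, -27, -11/2, 10, 26, 32, 37, 43, 50, 66.19, 82, 85.16, 95]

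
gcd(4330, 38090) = 10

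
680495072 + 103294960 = 783790032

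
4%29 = 4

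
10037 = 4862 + 5175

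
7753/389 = 19 + 362/389≈19.93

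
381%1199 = 381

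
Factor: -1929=-1*3^1*643^1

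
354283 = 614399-260116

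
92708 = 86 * 1078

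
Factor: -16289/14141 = -1*7^1*13^1*79^(-1) = -91/79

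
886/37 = 23 + 35/37 ≈ 23.95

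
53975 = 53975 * 1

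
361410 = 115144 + 246266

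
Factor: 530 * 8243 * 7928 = 2^4 * 5^1 * 53^1 * 991^1 * 8243^1 = 34635767120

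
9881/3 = 3293 + 2/3 ≈ 3293.67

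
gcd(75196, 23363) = 1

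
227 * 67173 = 15248271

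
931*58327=54302437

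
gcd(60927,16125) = 3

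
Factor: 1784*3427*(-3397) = -1*2^3*23^1*43^1*79^1*149^1*223^1 = -20768469896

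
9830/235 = 41 + 39/47 ≈ 41.83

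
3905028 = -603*(-6476)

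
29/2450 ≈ 0.0118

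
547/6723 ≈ 0.0814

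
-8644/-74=116 + 30/37 ≈ 116.81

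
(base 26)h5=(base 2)110111111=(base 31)ed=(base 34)d5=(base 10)447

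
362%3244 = 362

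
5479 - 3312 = 2167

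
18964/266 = 9482/133 ≈ 71.29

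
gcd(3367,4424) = 7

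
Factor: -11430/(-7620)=2^(-1)*3^1=3/2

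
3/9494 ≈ 0.000316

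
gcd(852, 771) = 3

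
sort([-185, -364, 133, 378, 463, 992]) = [-364, -185, 133, 378, 463, 992]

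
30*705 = 21150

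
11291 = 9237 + 2054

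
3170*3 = 9510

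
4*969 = 3876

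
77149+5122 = 82271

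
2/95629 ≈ 0.0000209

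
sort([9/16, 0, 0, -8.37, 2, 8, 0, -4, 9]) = [-8.37, -4, 0, 0, 0, 9/16, 2, 8, 9]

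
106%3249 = 106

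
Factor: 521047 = 521047^1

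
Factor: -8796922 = -1 * 2^1 * 17^1 * 258733^1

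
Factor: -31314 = -1 * 2^1 * 3^1 * 17^1 * 307^1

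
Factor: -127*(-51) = 3^1*17^1*127^1 = 6477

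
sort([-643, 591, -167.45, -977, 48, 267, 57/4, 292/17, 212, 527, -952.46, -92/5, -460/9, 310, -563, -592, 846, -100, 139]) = [-977, -952.46, -643, -592, -563, -167.45, -100, -460/9, -92/5, 57/4, 292/17, 48, 139, 212, 267, 310, 527, 591, 846]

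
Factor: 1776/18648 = 2^1 * 3^(-1) * 7^(-1) = 2/21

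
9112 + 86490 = 95602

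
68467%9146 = 4445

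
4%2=0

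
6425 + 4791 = 11216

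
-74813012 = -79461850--4648838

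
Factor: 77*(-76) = -1*2^2*7^1*11^1*19^1 = -5852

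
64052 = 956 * 67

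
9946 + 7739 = 17685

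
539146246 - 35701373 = 503444873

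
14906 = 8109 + 6797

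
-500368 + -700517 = -1200885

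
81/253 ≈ 0.320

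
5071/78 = 65 + 1/78 ≈ 65.01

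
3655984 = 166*22024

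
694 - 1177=-483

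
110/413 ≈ 0.266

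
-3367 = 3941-7308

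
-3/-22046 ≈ 0.000136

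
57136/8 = 7142 = 7142.00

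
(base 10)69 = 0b1000101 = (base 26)2h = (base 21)36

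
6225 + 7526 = 13751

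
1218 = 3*406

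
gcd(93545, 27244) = 1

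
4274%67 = 53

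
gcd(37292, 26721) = 1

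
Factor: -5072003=-1 * 31^1 * 163613^1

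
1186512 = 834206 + 352306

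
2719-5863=-3144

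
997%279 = 160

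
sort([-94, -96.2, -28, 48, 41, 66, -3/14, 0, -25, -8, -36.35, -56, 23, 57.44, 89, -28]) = [-96.2, -94, -56, -36.35, -28, -28, -25, -8, -3/14, 0, 23, 41, 48, 57.44, 66, 89]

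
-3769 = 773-4542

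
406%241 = 165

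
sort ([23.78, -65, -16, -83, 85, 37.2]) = [-83, -65, -16, 23.78, 37.2, 85]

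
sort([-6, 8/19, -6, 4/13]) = [-6, -6, 4/13, 8/19]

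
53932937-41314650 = 12618287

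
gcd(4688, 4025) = 1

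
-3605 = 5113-8718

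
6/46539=2/15513≈0.000129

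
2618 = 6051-3433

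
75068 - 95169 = -20101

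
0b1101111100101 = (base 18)140d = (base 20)hh1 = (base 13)3334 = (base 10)7141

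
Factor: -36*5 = -1*2^2*3^2*5^1 = -180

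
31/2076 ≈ 0.0149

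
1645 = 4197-2552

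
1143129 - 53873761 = -52730632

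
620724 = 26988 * 23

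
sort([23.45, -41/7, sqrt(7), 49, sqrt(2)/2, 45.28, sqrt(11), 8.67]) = [-41/7, sqrt(2)/2, sqrt(7), sqrt(11), 8.67, 23.45, 45.28, 49]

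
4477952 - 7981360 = -3503408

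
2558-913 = 1645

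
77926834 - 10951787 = 66975047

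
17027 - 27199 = -10172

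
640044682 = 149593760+490450922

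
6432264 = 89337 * 72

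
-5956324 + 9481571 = 3525247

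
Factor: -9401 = -1*7^1*17^1*79^1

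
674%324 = 26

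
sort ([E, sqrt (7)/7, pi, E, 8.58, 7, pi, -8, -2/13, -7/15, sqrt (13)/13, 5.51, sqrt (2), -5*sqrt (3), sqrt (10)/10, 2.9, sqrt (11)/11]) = [-5*sqrt (3), -8, -7/15, -2/13, sqrt (13)/13, sqrt (11)/11, sqrt (10)/10, sqrt (7)/7, sqrt (2), E, E, 2.9, pi, pi, 5.51, 7, 8.58]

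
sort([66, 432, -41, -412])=[-412, -41, 66, 432]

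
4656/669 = 6 + 214/223 ≈ 6.96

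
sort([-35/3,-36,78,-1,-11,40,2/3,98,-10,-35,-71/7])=[-36,-35,-35/3,-11,-71/7,-10,-1,2/3,40,78,98]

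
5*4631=23155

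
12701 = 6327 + 6374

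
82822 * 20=1656440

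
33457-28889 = 4568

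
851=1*851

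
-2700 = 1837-4537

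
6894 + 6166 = 13060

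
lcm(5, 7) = 35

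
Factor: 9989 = 7^1 * 1427^1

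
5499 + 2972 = 8471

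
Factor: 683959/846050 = 2^(-1)*5^(-2)*179^1*3821^1*16921^(-1)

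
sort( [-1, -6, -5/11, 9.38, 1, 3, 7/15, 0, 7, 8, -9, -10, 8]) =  [-10, -9, -6, -1, -5/11, 0, 7/15, 1, 3, 7, 8, 8, 9.38]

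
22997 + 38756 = 61753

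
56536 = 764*74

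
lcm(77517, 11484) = 310068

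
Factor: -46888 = -1 * 2^3 * 5861^1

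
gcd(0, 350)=350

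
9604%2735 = 1399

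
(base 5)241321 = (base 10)8961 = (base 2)10001100000001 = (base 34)7pj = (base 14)33a1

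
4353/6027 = 1451/2009 ≈ 0.722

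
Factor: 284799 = 3^1 * 94933^1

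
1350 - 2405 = -1055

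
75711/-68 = -1113-27/68 ≈ -1113.40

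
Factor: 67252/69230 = 2^1*5^(-1)*7^(-1)*17^1 = 34/35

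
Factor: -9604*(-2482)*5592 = 2^6*3^1*7^4*17^1*73^1*233^1 = 133297219776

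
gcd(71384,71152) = 8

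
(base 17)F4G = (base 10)4419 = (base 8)10503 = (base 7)15612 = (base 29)57B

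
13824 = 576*24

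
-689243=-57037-632206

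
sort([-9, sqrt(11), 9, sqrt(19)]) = [-9, sqrt(11), sqrt(19), 9]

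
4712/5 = 942 + 2/5 = 942.40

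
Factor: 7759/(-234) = -1*2^(-1)*3^(-2)*13^(-1)*7759^1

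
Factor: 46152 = 2^3*3^2*641^1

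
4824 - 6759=-1935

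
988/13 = 76 = 76.00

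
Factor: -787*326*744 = -1*2^4*3^1*31^1*163^1*787^1 = -190882128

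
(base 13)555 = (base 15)410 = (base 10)915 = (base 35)q5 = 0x393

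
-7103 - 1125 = -8228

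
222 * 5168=1147296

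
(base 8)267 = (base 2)10110111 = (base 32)5n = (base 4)2313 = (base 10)183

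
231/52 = 4 + 23/52 ≈ 4.44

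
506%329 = 177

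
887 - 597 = 290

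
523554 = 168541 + 355013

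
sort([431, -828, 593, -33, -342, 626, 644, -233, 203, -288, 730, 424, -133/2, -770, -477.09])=[-828, -770, -477.09, -342, -288, -233, -133/2, -33, 203, 424, 431, 593, 626, 644, 730]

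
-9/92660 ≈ -0.0000971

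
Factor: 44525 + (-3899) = 2^1*3^2*37^1*61^1 = 40626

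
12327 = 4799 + 7528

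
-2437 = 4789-7226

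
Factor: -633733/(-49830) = 2^(-1)*3^(-1)*5^(-1)*11^(-1)*31^1*151^(-1)*20443^1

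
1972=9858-7886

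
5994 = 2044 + 3950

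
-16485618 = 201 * (-82018)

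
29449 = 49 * 601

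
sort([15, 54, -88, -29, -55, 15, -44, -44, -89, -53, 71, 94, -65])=[-89, -88, -65, -55, -53, -44, -44, -29, 15, 15, 54, 71, 94]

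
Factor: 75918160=2^4*5^1*47^1*61^1*331^1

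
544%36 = 4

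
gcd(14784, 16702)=14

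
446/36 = 12 + 7/18 ≈ 12.39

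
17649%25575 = 17649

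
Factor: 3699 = 3^3*137^1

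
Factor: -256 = -1 * 2^8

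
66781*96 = 6410976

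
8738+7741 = 16479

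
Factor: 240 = 2^4*3^1*5^1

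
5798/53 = 109 + 21/53 ≈ 109.40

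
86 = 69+17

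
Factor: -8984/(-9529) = 2^3*13^(-1)*733^(-1)*1123^1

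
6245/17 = 367 + 6/17 ≈ 367.35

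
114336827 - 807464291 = -693127464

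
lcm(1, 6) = 6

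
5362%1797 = 1768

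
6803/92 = 73 + 87/92 ≈ 73.95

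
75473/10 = 7547 + 3/10 = 7547.30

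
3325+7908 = 11233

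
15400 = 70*220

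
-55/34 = -1 - 21/34 ≈ -1.62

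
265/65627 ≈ 0.00404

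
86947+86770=173717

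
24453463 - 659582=23793881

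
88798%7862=2316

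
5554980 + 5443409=10998389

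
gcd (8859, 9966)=3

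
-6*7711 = -46266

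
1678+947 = 2625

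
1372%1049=323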